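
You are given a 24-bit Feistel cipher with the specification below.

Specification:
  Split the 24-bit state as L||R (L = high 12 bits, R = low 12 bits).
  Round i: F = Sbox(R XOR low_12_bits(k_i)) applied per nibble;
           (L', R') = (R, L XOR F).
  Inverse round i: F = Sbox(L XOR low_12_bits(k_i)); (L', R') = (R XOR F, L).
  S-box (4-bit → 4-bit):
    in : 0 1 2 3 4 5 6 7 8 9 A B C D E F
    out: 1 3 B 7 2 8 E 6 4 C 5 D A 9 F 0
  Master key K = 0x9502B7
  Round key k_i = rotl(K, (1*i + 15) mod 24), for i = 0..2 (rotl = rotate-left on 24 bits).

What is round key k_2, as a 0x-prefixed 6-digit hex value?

K = 0x9502B7
k_0 = rotl(K, (1*0+15) mod 24) = rotl(K, 15) = 0x5BCA81
k_1 = rotl(K, (1*1+15) mod 24) = rotl(K, 16) = 0xB79502
k_2 = rotl(K, (1*2+15) mod 24) = rotl(K, 17) = 0x6F2A05

0x6F2A05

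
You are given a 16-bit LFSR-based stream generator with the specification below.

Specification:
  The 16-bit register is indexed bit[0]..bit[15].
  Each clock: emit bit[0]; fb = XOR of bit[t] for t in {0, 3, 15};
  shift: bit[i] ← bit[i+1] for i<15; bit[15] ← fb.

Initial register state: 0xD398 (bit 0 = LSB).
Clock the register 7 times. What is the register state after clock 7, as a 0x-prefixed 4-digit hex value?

reg_0 = 0xD398
clock 1: out=0, reg = 0x69CC
clock 2: out=0, reg = 0xB4E6
clock 3: out=0, reg = 0xDA73
clock 4: out=1, reg = 0x6D39
clock 5: out=1, reg = 0x369C
clock 6: out=0, reg = 0x9B4E
clock 7: out=0, reg = 0x4DA7

0x4DA7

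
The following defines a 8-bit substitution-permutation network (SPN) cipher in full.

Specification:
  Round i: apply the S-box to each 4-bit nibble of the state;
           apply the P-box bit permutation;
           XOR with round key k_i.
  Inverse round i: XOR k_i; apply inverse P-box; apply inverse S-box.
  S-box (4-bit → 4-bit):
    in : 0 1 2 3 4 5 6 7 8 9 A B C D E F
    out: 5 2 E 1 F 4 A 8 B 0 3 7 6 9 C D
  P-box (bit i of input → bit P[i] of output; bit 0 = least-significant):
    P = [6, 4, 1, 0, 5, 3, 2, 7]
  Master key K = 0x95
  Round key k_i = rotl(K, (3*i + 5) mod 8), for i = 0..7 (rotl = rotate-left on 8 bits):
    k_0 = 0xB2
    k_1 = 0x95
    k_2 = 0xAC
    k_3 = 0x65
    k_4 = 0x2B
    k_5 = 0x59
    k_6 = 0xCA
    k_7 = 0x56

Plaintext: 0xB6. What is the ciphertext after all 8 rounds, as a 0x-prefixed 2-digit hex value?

s_0 = plaintext = 0xB6
s_1 = Round(s_0, k_0) = 0x8F
s_2 = Round(s_1, k_1) = 0x7E
s_3 = Round(s_2, k_2) = 0x2F
s_4 = Round(s_3, k_3) = 0xAA
s_5 = Round(s_4, k_4) = 0x53
s_6 = Round(s_5, k_5) = 0x1D
s_7 = Round(s_6, k_6) = 0x83
s_8 = Round(s_7, k_7) = 0xBE

0xBE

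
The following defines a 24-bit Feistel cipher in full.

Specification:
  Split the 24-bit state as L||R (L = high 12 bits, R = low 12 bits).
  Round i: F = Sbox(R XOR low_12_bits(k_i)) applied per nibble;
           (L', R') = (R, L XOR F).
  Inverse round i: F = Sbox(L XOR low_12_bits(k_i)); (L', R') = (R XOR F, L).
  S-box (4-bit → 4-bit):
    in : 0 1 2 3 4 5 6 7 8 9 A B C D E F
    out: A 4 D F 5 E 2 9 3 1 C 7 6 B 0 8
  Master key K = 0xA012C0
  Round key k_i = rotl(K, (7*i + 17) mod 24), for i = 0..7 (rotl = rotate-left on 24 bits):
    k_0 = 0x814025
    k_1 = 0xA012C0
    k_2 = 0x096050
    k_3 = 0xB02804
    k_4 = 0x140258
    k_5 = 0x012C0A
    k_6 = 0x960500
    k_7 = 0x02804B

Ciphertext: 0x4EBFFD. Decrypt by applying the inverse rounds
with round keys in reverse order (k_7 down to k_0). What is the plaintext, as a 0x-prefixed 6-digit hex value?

0x6248FB

s_0 = ciphertext = 0x4EBFFD
s_1 = InvRound(s_0, k_7) = 0xA374EB
s_2 = InvRound(s_1, k_6) = 0xC12A37
s_3 = InvRound(s_2, k_5) = 0x074C12
s_4 = InvRound(s_3, k_4) = 0x1C4074
s_5 = InvRound(s_4, k_3) = 0x11E1C4
s_6 = InvRound(s_5, k_2) = 0x59411E
s_7 = InvRound(s_6, k_1) = 0x8FB594
s_8 = InvRound(s_7, k_0) = 0x6248FB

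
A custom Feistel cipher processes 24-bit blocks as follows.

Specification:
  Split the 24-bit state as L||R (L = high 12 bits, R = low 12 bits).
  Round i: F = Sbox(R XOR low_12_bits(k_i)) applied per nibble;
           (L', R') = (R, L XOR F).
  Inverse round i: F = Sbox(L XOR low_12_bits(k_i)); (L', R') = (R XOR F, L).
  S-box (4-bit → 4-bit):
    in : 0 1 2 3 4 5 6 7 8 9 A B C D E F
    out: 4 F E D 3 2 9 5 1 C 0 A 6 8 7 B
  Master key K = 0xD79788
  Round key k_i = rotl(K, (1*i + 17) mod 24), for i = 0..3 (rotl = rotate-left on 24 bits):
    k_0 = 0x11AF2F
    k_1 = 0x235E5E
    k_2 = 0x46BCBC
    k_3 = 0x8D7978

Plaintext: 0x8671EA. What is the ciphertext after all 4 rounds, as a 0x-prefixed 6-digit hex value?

0x153F2A

s_0 = plaintext = 0x8671EA
s_1 = Round(s_0, k_0) = 0x1EAF05
s_2 = Round(s_1, k_1) = 0xF05EC0
s_3 = Round(s_2, k_2) = 0xEC0153
s_4 = Round(s_3, k_3) = 0x153F2A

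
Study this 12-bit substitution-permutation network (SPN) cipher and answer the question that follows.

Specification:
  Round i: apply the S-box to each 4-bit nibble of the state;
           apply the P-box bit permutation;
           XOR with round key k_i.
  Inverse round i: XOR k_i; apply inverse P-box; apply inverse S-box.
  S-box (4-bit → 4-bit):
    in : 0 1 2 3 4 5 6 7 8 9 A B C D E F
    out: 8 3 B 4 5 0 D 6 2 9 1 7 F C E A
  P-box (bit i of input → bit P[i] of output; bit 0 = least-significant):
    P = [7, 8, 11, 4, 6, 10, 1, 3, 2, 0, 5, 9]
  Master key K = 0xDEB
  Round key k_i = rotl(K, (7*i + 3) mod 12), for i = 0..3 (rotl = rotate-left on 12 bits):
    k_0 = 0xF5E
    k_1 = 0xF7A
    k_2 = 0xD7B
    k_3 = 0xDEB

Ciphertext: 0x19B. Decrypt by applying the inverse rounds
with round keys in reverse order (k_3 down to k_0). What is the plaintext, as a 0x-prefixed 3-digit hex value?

0x211

s_0 = ciphertext = 0x19B
s_1 = InvRound(s_0, k_3) = 0x31D
s_2 = InvRound(s_1, k_2) = 0x6B3
s_3 = InvRound(s_2, k_1) = 0x89B
s_4 = InvRound(s_3, k_0) = 0x211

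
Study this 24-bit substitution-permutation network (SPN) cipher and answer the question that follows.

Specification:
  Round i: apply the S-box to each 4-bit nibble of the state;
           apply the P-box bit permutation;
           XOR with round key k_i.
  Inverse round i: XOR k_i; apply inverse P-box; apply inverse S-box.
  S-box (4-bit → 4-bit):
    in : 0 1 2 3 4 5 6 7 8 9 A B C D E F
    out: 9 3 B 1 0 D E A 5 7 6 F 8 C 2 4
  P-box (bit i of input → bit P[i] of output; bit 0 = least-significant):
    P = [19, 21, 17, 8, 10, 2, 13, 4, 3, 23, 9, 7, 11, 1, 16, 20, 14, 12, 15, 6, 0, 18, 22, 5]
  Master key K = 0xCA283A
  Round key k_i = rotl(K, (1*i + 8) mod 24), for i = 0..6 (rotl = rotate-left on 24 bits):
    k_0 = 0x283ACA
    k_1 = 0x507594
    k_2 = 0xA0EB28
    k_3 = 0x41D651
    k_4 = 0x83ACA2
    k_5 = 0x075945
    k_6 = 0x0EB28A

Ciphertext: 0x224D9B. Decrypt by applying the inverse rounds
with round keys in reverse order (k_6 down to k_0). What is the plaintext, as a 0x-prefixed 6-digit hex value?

s_0 = ciphertext = 0x224D9B
s_1 = InvRound(s_0, k_6) = 0x193F52
s_2 = InvRound(s_1, k_5) = 0x137FB8
s_3 = InvRound(s_2, k_4) = 0x4979CC
s_4 = InvRound(s_3, k_3) = 0x3F35B0
s_5 = InvRound(s_4, k_2) = 0xE95B08
s_6 = InvRound(s_5, k_1) = 0x445BB1
s_7 = InvRound(s_6, k_0) = 0xB0E3D2

0xB0E3D2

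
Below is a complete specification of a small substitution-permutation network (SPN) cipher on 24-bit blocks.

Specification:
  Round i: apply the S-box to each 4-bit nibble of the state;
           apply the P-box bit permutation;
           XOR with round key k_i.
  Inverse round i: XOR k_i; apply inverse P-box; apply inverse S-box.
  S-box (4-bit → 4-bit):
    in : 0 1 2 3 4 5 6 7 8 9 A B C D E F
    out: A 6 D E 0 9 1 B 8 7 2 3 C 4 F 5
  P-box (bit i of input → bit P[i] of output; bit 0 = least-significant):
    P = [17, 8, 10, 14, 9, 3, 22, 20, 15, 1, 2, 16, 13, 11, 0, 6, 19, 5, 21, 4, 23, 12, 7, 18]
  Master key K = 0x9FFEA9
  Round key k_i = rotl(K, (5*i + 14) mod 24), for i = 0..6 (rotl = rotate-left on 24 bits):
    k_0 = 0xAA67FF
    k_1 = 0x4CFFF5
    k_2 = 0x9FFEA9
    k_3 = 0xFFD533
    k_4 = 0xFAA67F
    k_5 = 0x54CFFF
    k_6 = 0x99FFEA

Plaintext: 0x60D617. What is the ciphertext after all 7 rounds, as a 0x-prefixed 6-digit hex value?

0x39BEF6

s_0 = plaintext = 0x60D617
s_1 = Round(s_0, k_0) = 0x68A6C6
s_2 = Round(s_1, k_1) = 0x9E77E5
s_3 = Round(s_2, k_2) = 0x640453
s_4 = Round(s_3, k_3) = 0x6F9A73
s_5 = Round(s_4, k_4) = 0x42C974
s_6 = Round(s_5, k_5) = 0x6C4DA0
s_7 = Round(s_6, k_6) = 0x39BEF6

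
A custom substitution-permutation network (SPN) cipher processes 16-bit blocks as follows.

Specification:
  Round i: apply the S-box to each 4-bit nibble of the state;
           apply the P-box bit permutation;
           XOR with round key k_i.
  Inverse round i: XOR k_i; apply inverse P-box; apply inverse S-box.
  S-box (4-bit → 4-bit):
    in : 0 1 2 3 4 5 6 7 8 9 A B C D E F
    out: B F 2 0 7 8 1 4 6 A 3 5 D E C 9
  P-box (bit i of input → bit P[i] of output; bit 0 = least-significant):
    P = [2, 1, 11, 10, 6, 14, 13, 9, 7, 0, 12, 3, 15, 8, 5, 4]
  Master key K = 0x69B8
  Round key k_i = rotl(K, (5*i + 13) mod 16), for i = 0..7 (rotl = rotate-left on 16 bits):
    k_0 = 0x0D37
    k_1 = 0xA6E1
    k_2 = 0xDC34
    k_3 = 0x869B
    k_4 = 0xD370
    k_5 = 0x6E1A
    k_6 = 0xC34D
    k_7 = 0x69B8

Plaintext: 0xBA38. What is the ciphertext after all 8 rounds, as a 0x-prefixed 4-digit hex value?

0x9963

s_0 = plaintext = 0xBA38
s_1 = Round(s_0, k_0) = 0x8594
s_2 = Round(s_1, k_1) = 0xEDCF
s_3 = Round(s_2, k_2) = 0xEA49
s_4 = Round(s_3, k_3) = 0xE268
s_5 = Round(s_4, k_4) = 0xDB03
s_6 = Round(s_5, k_5) = 0x3DEA
s_7 = Round(s_6, k_6) = 0xF142
s_8 = Round(s_7, k_7) = 0x9963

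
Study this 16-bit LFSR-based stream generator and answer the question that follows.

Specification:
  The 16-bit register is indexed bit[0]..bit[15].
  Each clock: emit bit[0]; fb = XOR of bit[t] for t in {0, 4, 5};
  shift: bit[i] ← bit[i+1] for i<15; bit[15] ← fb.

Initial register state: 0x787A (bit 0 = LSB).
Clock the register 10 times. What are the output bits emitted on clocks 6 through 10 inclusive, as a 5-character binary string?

reg_0 = 0x787A
clock 1: out=0, reg = 0x3C3D
clock 2: out=1, reg = 0x9E1E
clock 3: out=0, reg = 0xCF0F
clock 4: out=1, reg = 0xE787
clock 5: out=1, reg = 0xF3C3
clock 6: out=1, reg = 0xF9E1
clock 7: out=1, reg = 0x7CF0
clock 8: out=0, reg = 0x3E78
clock 9: out=0, reg = 0x1F3C
clock 10: out=0, reg = 0x0F9E

11000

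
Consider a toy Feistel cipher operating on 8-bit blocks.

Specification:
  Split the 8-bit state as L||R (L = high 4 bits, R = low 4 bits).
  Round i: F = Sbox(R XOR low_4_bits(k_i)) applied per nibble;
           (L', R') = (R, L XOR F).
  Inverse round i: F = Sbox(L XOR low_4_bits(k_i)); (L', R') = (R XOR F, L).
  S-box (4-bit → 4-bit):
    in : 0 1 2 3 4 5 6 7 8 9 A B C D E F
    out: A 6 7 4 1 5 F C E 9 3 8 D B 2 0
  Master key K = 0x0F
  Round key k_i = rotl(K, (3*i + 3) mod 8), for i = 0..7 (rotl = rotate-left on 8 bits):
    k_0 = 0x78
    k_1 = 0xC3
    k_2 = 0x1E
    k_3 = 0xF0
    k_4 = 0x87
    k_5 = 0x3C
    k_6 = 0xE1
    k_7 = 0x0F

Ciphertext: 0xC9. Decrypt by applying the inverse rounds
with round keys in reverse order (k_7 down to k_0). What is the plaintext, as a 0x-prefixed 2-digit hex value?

s_0 = ciphertext = 0xC9
s_1 = InvRound(s_0, k_7) = 0xDC
s_2 = InvRound(s_1, k_6) = 0x1D
s_3 = InvRound(s_2, k_5) = 0x61
s_4 = InvRound(s_3, k_4) = 0x76
s_5 = InvRound(s_4, k_3) = 0xA7
s_6 = InvRound(s_5, k_2) = 0x6A
s_7 = InvRound(s_6, k_1) = 0xF6
s_8 = InvRound(s_7, k_0) = 0xAF

0xAF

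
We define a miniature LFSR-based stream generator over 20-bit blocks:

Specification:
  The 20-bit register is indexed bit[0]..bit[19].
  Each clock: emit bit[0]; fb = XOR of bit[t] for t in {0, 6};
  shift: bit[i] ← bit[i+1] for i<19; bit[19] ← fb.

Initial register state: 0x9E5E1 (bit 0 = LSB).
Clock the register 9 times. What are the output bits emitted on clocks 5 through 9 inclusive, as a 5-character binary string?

reg_0 = 0x9E5E1
clock 1: out=1, reg = 0x4F2F0
clock 2: out=0, reg = 0xA7978
clock 3: out=0, reg = 0xD3CBC
clock 4: out=0, reg = 0x69E5E
clock 5: out=0, reg = 0xB4F2F
clock 6: out=1, reg = 0xDA797
clock 7: out=1, reg = 0xED3CB
clock 8: out=1, reg = 0x769E5
clock 9: out=1, reg = 0x3B4F2

01111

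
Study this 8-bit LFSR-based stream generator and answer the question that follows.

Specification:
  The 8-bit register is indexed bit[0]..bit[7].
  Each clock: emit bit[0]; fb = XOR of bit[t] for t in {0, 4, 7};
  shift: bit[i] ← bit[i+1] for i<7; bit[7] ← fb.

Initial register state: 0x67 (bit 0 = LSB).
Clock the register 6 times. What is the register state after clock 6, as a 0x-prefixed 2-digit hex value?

0x3D

reg_0 = 0x67
clock 1: out=1, reg = 0xB3
clock 2: out=1, reg = 0xD9
clock 3: out=1, reg = 0xEC
clock 4: out=0, reg = 0xF6
clock 5: out=0, reg = 0x7B
clock 6: out=1, reg = 0x3D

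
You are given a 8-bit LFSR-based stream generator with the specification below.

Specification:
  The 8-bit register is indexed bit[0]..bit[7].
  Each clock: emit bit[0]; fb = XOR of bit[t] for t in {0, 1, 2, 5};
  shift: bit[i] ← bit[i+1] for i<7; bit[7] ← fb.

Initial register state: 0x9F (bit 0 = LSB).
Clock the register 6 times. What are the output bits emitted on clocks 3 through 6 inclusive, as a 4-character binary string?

reg_0 = 0x9F
clock 1: out=1, reg = 0xCF
clock 2: out=1, reg = 0xE7
clock 3: out=1, reg = 0x73
clock 4: out=1, reg = 0xB9
clock 5: out=1, reg = 0x5C
clock 6: out=0, reg = 0xAE

1110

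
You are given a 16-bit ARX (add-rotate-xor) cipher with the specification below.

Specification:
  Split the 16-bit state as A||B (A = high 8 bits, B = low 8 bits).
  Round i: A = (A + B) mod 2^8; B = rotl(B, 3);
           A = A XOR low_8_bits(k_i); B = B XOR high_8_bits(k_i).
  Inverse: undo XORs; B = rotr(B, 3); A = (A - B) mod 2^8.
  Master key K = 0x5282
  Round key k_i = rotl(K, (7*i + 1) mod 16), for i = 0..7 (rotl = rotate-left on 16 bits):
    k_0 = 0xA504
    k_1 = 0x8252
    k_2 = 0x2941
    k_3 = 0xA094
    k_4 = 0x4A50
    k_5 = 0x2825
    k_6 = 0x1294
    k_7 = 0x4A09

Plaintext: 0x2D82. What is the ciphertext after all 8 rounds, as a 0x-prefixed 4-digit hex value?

0x6DE6

s_0 = plaintext = 0x2D82
s_1 = Round(s_0, k_0) = 0xABB1
s_2 = Round(s_1, k_1) = 0x0E0F
s_3 = Round(s_2, k_2) = 0x5C51
s_4 = Round(s_3, k_3) = 0x392A
s_5 = Round(s_4, k_4) = 0x331B
s_6 = Round(s_5, k_5) = 0x6BF0
s_7 = Round(s_6, k_6) = 0xCF95
s_8 = Round(s_7, k_7) = 0x6DE6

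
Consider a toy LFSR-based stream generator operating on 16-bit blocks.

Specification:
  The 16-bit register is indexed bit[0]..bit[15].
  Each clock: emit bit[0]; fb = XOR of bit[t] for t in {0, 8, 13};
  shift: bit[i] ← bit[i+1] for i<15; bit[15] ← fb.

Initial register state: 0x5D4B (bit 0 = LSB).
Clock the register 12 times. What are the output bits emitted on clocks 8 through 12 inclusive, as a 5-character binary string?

reg_0 = 0x5D4B
clock 1: out=1, reg = 0x2EA5
clock 2: out=1, reg = 0x1752
clock 3: out=0, reg = 0x8BA9
clock 4: out=1, reg = 0x45D4
clock 5: out=0, reg = 0xA2EA
clock 6: out=0, reg = 0xD175
clock 7: out=1, reg = 0x68BA
clock 8: out=0, reg = 0xB45D
clock 9: out=1, reg = 0x5A2E
clock 10: out=0, reg = 0x2D17
clock 11: out=1, reg = 0x968B
clock 12: out=1, reg = 0xCB45

01011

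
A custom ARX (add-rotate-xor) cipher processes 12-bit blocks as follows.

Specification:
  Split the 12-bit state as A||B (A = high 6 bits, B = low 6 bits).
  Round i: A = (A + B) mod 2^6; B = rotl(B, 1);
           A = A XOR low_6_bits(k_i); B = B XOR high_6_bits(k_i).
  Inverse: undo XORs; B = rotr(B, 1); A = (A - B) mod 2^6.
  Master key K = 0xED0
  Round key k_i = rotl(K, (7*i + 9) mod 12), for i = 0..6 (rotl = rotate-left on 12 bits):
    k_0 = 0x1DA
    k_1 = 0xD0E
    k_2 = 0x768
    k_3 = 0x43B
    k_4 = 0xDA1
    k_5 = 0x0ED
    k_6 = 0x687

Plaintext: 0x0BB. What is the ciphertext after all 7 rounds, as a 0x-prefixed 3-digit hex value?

0x5B8

s_0 = plaintext = 0x0BB
s_1 = Round(s_0, k_0) = 0x9F0
s_2 = Round(s_1, k_1) = 0x655
s_3 = Round(s_2, k_2) = 0x1B7
s_4 = Round(s_3, k_3) = 0x1BF
s_5 = Round(s_4, k_4) = 0x909
s_6 = Round(s_5, k_5) = 0x011
s_7 = Round(s_6, k_6) = 0x5B8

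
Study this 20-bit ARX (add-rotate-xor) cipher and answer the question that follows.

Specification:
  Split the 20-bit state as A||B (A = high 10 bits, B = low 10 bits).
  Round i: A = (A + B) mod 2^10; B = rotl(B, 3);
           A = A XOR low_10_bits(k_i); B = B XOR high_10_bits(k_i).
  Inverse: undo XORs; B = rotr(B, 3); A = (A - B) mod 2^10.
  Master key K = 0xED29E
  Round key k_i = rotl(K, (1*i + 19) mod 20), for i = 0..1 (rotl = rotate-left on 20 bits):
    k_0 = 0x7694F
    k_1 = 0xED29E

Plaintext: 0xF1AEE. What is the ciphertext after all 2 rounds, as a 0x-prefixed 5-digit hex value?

s_0 = plaintext = 0xF1AEE
s_1 = Round(s_0, k_0) = 0xFEEAF
s_2 = Round(s_1, k_1) = 0x0D2C9

0x0D2C9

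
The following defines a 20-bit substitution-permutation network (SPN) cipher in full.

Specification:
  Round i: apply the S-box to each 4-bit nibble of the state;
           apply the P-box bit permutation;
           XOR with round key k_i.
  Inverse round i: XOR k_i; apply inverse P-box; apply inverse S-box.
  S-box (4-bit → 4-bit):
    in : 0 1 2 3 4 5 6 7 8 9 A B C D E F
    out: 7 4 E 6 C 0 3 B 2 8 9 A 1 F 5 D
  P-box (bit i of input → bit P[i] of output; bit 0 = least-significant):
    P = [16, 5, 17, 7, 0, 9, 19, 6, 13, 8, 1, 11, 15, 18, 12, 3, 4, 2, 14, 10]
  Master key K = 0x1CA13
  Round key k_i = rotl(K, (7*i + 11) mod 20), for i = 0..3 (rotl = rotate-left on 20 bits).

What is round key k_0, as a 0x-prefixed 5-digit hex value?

0x098E5

K = 0x1CA13
k_0 = rotl(K, (7*0+11) mod 20) = rotl(K, 11) = 0x098E5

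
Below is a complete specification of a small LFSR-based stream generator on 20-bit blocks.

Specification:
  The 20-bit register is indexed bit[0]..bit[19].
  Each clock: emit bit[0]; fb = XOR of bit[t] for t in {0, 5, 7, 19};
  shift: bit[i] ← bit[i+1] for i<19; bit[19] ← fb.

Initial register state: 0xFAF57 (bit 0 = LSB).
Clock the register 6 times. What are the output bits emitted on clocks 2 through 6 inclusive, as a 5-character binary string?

reg_0 = 0xFAF57
clock 1: out=1, reg = 0x7D7AB
clock 2: out=1, reg = 0xBEBD5
clock 3: out=1, reg = 0xDF5EA
clock 4: out=0, reg = 0xEFAF5
clock 5: out=1, reg = 0x77D7A
clock 6: out=0, reg = 0xBBEBD

11010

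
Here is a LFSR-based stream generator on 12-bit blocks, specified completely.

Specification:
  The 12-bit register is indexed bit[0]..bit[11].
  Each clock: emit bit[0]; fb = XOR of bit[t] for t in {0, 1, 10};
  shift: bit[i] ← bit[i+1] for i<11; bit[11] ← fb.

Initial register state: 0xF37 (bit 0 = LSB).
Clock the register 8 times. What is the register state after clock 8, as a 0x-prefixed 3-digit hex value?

reg_0 = 0xF37
clock 1: out=1, reg = 0xF9B
clock 2: out=1, reg = 0xFCD
clock 3: out=1, reg = 0x7E6
clock 4: out=0, reg = 0x3F3
clock 5: out=1, reg = 0x1F9
clock 6: out=1, reg = 0x8FC
clock 7: out=0, reg = 0x47E
clock 8: out=0, reg = 0x23F

0x23F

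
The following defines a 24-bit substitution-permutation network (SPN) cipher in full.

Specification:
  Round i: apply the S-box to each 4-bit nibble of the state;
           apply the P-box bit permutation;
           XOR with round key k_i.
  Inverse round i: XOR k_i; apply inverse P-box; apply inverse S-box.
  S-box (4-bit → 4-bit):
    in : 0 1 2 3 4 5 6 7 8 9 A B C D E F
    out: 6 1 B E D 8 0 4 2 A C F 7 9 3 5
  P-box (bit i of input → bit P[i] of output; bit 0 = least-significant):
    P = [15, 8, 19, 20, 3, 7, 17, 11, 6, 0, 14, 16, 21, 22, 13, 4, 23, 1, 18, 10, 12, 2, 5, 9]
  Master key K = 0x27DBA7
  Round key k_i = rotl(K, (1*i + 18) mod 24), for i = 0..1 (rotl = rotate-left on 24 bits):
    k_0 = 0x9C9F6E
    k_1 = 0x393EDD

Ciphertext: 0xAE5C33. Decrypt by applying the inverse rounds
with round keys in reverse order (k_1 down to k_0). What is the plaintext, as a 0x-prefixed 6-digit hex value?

0xAEF02E

s_0 = ciphertext = 0xAE5C33
s_1 = InvRound(s_0, k_1) = 0x3C74C5
s_2 = InvRound(s_1, k_0) = 0xAEF02E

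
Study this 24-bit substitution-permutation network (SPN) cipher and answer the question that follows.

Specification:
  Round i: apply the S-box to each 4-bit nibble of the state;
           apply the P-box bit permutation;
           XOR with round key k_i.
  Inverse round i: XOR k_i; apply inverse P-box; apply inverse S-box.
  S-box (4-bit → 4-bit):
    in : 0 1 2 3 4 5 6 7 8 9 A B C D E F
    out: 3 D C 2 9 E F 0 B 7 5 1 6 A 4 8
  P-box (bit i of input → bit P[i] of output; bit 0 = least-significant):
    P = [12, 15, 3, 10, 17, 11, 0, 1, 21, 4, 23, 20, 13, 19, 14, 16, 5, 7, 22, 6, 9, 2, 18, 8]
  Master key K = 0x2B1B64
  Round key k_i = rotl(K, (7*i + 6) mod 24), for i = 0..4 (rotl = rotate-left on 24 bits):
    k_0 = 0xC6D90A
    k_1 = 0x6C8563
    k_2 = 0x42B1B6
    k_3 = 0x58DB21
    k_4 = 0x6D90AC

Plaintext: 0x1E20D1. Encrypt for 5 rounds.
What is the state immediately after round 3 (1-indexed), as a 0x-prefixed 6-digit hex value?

s_0 = plaintext = 0x1E20D1
s_1 = Round(s_0, k_0) = 0xA38610
s_2 = Round(s_1, k_1) = 0xD337F0
s_3 = Round(s_2, k_2) = 0x4A2030
s_4 = Round(s_3, k_3) = 0x390011
s_5 = Round(s_4, k_4) = 0x07A413

0x4A2030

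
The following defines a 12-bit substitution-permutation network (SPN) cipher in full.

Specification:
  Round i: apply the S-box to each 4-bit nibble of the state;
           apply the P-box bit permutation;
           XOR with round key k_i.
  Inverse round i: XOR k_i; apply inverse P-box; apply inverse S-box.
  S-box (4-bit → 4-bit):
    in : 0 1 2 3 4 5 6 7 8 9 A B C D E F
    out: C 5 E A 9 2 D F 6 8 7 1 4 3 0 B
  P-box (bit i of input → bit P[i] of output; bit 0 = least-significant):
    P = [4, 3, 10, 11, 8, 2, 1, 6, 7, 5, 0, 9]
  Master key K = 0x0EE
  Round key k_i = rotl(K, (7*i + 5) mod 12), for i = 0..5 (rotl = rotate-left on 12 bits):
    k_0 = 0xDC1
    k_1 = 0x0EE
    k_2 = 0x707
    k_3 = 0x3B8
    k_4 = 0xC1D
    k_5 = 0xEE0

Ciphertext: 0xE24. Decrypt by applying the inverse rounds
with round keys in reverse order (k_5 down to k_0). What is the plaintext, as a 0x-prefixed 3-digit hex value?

0x946

s_0 = ciphertext = 0xE24
s_1 = InvRound(s_0, k_5) = 0xB3E
s_2 = InvRound(s_1, k_4) = 0x21C
s_3 = InvRound(s_2, k_3) = 0xDDE
s_4 = InvRound(s_3, k_2) = 0x69F
s_5 = InvRound(s_4, k_1) = 0x291
s_6 = InvRound(s_5, k_0) = 0x946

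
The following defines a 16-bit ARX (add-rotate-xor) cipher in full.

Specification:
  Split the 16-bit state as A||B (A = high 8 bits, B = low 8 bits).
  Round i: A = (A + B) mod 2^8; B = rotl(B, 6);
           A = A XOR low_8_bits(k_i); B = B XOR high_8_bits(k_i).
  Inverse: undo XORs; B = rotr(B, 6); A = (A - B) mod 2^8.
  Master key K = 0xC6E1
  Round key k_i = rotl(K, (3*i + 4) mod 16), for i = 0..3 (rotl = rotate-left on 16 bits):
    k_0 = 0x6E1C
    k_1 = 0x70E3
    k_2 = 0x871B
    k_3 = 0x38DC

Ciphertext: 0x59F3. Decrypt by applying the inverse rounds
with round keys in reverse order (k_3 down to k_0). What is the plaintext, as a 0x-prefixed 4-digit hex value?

s_0 = ciphertext = 0x59F3
s_1 = InvRound(s_0, k_3) = 0x562F
s_2 = InvRound(s_1, k_2) = 0xABA2
s_3 = InvRound(s_2, k_1) = 0xFD4B
s_4 = InvRound(s_3, k_0) = 0x4D94

0x4D94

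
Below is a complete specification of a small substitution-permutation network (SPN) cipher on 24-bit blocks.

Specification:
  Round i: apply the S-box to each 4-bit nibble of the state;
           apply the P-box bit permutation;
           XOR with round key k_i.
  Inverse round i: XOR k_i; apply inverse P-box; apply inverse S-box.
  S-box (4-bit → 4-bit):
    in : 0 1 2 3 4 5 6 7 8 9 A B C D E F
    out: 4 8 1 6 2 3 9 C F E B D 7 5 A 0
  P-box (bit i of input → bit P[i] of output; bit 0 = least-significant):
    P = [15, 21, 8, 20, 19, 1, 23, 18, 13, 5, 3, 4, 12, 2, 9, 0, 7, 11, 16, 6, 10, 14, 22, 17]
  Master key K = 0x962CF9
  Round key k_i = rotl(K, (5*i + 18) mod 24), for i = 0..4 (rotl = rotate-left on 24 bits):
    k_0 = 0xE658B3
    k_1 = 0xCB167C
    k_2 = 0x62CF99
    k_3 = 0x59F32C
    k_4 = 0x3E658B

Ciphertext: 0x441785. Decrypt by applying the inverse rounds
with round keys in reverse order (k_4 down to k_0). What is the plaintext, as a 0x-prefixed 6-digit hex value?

s_0 = ciphertext = 0x441785
s_1 = InvRound(s_0, k_4) = 0x9FCD5E
s_2 = InvRound(s_1, k_3) = 0xBEDA9F
s_3 = InvRound(s_2, k_2) = 0xDF5F87
s_4 = InvRound(s_3, k_1) = 0x4A19E7
s_5 = InvRound(s_4, k_0) = 0x4141B3

0x4141B3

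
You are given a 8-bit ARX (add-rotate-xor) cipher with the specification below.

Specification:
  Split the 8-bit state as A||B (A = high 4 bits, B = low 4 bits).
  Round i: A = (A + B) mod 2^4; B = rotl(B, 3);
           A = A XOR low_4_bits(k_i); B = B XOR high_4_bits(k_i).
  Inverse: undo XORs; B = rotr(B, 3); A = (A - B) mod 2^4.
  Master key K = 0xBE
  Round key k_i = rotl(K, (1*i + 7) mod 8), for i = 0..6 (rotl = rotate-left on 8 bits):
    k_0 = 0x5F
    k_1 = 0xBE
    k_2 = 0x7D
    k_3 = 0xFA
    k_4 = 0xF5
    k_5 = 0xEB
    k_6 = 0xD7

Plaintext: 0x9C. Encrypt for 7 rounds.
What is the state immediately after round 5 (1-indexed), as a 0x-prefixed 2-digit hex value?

s_0 = plaintext = 0x9C
s_1 = Round(s_0, k_0) = 0xA3
s_2 = Round(s_1, k_1) = 0x32
s_3 = Round(s_2, k_2) = 0x86
s_4 = Round(s_3, k_3) = 0x4C
s_5 = Round(s_4, k_4) = 0x59
s_6 = Round(s_5, k_5) = 0x52
s_7 = Round(s_6, k_6) = 0x0C

0x59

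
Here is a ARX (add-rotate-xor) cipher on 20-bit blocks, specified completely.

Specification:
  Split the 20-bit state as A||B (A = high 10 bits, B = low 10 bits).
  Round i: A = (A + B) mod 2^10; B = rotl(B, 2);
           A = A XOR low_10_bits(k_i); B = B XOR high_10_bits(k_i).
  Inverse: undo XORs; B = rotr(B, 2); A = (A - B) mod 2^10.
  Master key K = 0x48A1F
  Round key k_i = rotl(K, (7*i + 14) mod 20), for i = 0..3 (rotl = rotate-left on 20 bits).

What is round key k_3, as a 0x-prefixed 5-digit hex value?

0xFA450

K = 0x48A1F
k_0 = rotl(K, (7*0+14) mod 20) = rotl(K, 14) = 0x7D228
k_1 = rotl(K, (7*1+14) mod 20) = rotl(K, 1) = 0x9143E
k_2 = rotl(K, (7*2+14) mod 20) = rotl(K, 8) = 0xA1F48
k_3 = rotl(K, (7*3+14) mod 20) = rotl(K, 15) = 0xFA450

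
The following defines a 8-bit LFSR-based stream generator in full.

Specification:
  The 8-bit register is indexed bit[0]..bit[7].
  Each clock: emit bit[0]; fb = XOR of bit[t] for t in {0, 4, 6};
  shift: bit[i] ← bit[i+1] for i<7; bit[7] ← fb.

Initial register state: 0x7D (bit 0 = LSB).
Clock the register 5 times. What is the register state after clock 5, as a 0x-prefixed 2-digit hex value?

reg_0 = 0x7D
clock 1: out=1, reg = 0xBE
clock 2: out=0, reg = 0xDF
clock 3: out=1, reg = 0xEF
clock 4: out=1, reg = 0x77
clock 5: out=1, reg = 0xBB

0xBB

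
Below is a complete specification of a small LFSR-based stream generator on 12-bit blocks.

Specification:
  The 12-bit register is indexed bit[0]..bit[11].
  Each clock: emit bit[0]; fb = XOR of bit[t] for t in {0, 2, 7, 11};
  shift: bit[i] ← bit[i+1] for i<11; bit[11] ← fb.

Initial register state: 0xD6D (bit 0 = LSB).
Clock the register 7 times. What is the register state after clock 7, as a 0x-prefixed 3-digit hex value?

0x77A

reg_0 = 0xD6D
clock 1: out=1, reg = 0xEB6
clock 2: out=0, reg = 0xF5B
clock 3: out=1, reg = 0x7AD
clock 4: out=1, reg = 0xBD6
clock 5: out=0, reg = 0xDEB
clock 6: out=1, reg = 0xEF5
clock 7: out=1, reg = 0x77A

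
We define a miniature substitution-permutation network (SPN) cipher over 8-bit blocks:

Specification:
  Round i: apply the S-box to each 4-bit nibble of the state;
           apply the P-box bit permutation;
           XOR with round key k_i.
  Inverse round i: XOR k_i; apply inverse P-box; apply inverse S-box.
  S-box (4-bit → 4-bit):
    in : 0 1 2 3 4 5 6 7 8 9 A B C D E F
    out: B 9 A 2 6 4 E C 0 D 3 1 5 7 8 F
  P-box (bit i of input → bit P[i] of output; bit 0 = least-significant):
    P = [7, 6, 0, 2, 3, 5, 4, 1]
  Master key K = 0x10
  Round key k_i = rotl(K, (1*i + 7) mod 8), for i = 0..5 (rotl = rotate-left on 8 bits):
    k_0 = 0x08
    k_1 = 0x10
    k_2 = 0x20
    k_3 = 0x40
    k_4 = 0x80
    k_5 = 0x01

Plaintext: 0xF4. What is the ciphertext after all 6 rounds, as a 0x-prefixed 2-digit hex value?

0x2F

s_0 = plaintext = 0xF4
s_1 = Round(s_0, k_0) = 0x73
s_2 = Round(s_1, k_1) = 0x42
s_3 = Round(s_2, k_2) = 0x54
s_4 = Round(s_3, k_3) = 0x11
s_5 = Round(s_4, k_4) = 0x0E
s_6 = Round(s_5, k_5) = 0x2F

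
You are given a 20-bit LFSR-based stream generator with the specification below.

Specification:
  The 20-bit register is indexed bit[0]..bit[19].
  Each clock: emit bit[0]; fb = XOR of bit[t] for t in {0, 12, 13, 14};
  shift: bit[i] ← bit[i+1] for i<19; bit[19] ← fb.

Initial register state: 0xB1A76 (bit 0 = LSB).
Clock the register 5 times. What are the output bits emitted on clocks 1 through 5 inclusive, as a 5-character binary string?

reg_0 = 0xB1A76
clock 1: out=0, reg = 0xD8D3B
clock 2: out=1, reg = 0xEC69D
clock 3: out=1, reg = 0x7634E
clock 4: out=0, reg = 0x3B1A7
clock 5: out=1, reg = 0x9D8D3

01101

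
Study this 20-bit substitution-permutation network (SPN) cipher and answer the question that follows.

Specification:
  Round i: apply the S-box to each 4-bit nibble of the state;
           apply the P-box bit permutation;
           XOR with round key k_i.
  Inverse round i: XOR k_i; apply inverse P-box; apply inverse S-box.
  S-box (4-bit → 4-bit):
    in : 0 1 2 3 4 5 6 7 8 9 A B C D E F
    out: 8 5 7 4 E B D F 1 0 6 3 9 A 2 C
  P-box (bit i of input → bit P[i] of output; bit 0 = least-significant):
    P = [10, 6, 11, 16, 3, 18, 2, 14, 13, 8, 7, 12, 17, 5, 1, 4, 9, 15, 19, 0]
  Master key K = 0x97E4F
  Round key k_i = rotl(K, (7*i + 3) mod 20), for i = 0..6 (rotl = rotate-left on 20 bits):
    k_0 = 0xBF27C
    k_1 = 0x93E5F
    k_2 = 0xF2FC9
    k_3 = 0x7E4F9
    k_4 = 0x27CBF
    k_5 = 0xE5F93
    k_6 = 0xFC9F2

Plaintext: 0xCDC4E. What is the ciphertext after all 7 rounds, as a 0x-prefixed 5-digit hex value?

s_0 = plaintext = 0xCDC4E
s_1 = Round(s_0, k_0) = 0xF8009
s_2 = Round(s_1, k_1) = 0x36E5E
s_3 = Round(s_2, k_2) = 0x16E93
s_4 = Round(s_3, k_3) = 0xDEFEB
s_5 = Round(s_4, k_4) = 0x6E85E
s_6 = Round(s_5, k_5) = 0x23DFA
s_7 = Round(s_6, k_6) = 0x712B4

0x712B4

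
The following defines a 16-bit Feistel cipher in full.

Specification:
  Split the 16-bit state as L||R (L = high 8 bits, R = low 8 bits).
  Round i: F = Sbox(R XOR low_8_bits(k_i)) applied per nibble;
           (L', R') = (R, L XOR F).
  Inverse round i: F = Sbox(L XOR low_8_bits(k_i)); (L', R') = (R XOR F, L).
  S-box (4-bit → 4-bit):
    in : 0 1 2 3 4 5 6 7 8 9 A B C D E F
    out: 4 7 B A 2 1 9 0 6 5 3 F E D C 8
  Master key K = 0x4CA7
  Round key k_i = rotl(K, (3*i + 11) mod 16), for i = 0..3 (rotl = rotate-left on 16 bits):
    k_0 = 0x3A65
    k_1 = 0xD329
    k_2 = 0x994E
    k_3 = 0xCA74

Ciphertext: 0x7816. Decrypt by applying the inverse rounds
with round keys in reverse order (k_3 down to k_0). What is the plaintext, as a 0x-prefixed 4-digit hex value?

0x6EEE

s_0 = ciphertext = 0x7816
s_1 = InvRound(s_0, k_3) = 0x5878
s_2 = InvRound(s_1, k_2) = 0x0158
s_3 = InvRound(s_2, k_1) = 0xEE01
s_4 = InvRound(s_3, k_0) = 0x6EEE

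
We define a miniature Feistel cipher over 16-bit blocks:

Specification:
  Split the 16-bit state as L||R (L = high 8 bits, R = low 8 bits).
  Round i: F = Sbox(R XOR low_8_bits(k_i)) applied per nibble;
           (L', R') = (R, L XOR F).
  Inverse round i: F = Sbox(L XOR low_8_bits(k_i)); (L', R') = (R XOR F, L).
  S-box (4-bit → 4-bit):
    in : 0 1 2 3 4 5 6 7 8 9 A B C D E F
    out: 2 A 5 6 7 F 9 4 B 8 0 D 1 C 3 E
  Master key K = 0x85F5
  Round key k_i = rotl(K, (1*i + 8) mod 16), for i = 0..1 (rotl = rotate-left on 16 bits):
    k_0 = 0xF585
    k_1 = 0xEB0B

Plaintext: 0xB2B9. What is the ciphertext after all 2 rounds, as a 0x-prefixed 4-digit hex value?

0xD372

s_0 = plaintext = 0xB2B9
s_1 = Round(s_0, k_0) = 0xB9D3
s_2 = Round(s_1, k_1) = 0xD372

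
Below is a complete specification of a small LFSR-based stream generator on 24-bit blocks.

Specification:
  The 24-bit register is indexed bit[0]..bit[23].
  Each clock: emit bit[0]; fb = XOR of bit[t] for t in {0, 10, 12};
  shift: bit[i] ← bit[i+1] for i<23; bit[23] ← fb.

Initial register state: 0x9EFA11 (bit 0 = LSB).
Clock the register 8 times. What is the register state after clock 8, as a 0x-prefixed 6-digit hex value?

reg_0 = 0x9EFA11
clock 1: out=1, reg = 0x4F7D08
clock 2: out=0, reg = 0x27BE84
clock 3: out=0, reg = 0x13DF42
clock 4: out=0, reg = 0x09EFA1
clock 5: out=1, reg = 0x04F7D0
clock 6: out=0, reg = 0x027BE8
clock 7: out=0, reg = 0x813DF4
clock 8: out=0, reg = 0x409EFA

0x409EFA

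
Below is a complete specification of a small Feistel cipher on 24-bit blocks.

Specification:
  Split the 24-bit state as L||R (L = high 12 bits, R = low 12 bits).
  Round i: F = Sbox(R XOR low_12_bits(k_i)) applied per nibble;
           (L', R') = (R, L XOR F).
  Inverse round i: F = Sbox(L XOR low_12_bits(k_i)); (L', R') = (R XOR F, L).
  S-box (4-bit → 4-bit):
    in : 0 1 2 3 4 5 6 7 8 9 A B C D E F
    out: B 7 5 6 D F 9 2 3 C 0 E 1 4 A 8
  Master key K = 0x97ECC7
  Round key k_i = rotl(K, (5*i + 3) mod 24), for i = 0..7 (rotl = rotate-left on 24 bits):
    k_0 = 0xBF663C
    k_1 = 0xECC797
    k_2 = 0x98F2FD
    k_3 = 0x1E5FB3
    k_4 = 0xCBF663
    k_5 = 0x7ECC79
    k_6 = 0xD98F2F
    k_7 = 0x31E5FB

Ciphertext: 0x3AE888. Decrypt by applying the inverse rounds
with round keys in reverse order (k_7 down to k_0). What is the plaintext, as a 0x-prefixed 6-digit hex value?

0x0EBFC9

s_0 = ciphertext = 0x3AE888
s_1 = InvRound(s_0, k_7) = 0x1773AE
s_2 = InvRound(s_1, k_6) = 0x95D177
s_3 = InvRound(s_2, k_5) = 0xE2A95D
s_4 = InvRound(s_3, k_4) = 0xA81E2A
s_5 = InvRound(s_4, k_3) = 0x14FA81
s_6 = InvRound(s_5, k_2) = 0xC6414F
s_7 = InvRound(s_6, k_1) = 0xFC9C64
s_8 = InvRound(s_7, k_0) = 0x0EBFC9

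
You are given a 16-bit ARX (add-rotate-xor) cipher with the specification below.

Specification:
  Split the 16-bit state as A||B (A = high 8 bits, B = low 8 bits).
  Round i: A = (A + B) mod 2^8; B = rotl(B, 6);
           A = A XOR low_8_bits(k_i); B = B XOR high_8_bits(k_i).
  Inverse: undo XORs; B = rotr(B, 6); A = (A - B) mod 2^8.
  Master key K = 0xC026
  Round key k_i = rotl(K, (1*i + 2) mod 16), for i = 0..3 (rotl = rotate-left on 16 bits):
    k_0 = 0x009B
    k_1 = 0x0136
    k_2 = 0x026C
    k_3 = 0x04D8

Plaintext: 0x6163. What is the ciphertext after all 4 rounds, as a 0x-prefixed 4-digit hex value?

s_0 = plaintext = 0x6163
s_1 = Round(s_0, k_0) = 0x5FD8
s_2 = Round(s_1, k_1) = 0x0137
s_3 = Round(s_2, k_2) = 0x54CF
s_4 = Round(s_3, k_3) = 0xFBF7

0xFBF7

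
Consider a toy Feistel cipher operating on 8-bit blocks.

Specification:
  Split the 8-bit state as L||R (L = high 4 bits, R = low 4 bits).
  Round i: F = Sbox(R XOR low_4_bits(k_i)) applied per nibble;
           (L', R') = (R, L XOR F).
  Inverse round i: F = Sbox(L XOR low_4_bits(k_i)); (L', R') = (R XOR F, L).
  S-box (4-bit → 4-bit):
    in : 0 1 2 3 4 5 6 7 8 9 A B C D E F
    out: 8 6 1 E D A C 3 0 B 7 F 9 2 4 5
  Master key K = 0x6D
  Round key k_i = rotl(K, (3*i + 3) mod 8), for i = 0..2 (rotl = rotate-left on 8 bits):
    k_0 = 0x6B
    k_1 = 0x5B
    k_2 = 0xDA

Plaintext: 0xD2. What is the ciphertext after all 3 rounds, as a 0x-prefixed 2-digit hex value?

s_0 = plaintext = 0xD2
s_1 = Round(s_0, k_0) = 0x26
s_2 = Round(s_1, k_1) = 0x60
s_3 = Round(s_2, k_2) = 0x01

0x01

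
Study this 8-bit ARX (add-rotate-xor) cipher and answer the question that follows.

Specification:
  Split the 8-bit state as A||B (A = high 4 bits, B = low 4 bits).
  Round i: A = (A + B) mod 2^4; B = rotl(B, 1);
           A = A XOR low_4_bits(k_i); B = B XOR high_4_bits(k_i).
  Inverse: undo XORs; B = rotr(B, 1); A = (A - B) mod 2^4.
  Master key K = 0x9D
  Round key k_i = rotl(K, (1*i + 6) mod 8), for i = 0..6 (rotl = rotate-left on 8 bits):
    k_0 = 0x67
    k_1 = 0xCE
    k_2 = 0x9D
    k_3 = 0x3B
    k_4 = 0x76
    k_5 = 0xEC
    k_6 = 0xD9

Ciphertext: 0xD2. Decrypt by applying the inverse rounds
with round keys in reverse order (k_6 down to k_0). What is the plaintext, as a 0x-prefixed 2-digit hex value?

s_0 = ciphertext = 0xD2
s_1 = InvRound(s_0, k_6) = 0x5F
s_2 = InvRound(s_1, k_5) = 0x18
s_3 = InvRound(s_2, k_4) = 0x8F
s_4 = InvRound(s_3, k_3) = 0xD6
s_5 = InvRound(s_4, k_2) = 0x1F
s_6 = InvRound(s_5, k_1) = 0x69
s_7 = InvRound(s_6, k_0) = 0x2F

0x2F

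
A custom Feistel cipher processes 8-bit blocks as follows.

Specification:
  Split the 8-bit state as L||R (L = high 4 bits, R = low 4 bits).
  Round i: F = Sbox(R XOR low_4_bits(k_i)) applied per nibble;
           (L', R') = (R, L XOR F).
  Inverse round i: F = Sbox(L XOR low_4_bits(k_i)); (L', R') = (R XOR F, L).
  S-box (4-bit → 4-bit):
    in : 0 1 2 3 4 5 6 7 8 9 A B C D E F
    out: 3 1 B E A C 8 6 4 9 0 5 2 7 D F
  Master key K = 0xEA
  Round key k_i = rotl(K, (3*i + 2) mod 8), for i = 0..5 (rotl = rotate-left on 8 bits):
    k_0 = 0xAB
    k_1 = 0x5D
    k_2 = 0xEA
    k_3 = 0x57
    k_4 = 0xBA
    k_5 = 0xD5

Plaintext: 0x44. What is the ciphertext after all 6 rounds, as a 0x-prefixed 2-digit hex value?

0x1C

s_0 = plaintext = 0x44
s_1 = Round(s_0, k_0) = 0x4B
s_2 = Round(s_1, k_1) = 0xBC
s_3 = Round(s_2, k_2) = 0xC3
s_4 = Round(s_3, k_3) = 0x36
s_5 = Round(s_4, k_4) = 0x61
s_6 = Round(s_5, k_5) = 0x1C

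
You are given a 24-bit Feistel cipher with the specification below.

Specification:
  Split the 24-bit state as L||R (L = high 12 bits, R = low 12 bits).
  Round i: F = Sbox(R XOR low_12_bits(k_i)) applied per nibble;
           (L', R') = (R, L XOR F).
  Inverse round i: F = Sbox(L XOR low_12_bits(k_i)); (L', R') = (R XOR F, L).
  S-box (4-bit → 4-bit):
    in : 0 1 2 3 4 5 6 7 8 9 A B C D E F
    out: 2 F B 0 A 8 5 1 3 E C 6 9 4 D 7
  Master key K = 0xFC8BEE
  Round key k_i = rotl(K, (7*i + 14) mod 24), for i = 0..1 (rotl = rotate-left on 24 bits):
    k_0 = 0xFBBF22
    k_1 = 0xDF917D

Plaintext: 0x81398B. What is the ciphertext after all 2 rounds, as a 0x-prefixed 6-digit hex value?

0xDDD049

s_0 = plaintext = 0x81398B
s_1 = Round(s_0, k_0) = 0x98BDDD
s_2 = Round(s_1, k_1) = 0xDDD049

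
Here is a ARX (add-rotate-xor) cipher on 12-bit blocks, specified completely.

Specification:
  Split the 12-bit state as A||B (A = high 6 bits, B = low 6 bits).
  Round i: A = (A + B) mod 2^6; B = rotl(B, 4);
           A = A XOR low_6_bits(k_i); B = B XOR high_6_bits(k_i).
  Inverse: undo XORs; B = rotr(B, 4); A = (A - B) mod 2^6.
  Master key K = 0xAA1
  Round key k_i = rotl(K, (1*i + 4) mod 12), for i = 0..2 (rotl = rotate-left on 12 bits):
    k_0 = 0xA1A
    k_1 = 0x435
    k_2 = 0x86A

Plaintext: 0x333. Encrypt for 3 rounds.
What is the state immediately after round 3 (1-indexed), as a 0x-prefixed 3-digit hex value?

0x2F4

s_0 = plaintext = 0x333
s_1 = Round(s_0, k_0) = 0x954
s_2 = Round(s_1, k_1) = 0x315
s_3 = Round(s_2, k_2) = 0x2F4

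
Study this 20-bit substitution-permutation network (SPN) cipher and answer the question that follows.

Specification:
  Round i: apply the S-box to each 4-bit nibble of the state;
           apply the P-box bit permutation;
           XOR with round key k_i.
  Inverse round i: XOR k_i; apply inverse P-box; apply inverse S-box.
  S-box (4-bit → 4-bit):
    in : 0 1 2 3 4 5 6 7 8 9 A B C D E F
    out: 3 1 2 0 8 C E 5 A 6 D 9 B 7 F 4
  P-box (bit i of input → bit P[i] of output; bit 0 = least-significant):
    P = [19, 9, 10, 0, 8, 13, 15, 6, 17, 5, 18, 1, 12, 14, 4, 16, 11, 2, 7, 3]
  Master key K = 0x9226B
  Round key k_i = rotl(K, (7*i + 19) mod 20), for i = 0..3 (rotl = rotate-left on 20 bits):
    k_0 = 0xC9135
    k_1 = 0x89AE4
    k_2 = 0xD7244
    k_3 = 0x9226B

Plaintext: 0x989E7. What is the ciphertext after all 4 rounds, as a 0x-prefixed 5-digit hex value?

s_0 = plaintext = 0x989E7
s_1 = Round(s_0, k_0) = 0x174D1
s_2 = Round(s_1, k_1) = 0x023F6
s_3 = Round(s_2, k_2) = 0xDBC41
s_4 = Round(s_3, k_3) = 0x23A8D

0x23A8D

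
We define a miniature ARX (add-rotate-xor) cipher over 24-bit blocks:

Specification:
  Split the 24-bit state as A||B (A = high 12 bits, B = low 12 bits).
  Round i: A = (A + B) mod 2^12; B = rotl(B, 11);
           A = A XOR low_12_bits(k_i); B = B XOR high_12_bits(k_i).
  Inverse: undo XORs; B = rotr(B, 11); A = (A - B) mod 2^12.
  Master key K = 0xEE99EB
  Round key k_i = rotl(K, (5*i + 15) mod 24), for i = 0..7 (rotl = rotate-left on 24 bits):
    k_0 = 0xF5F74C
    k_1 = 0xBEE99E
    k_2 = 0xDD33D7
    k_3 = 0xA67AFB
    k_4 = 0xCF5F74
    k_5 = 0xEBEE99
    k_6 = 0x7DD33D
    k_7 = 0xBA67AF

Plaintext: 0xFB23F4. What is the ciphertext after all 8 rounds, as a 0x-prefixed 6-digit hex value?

s_0 = plaintext = 0xFB23F4
s_1 = Round(s_0, k_0) = 0x4EAEA5
s_2 = Round(s_1, k_1) = 0xA114BC
s_3 = Round(s_2, k_2) = 0xD1AF8D
s_4 = Round(s_3, k_3) = 0x65C5A1
s_5 = Round(s_4, k_4) = 0x489625
s_6 = Round(s_5, k_5) = 0x4375AC
s_7 = Round(s_6, k_6) = 0xADE50B
s_8 = Round(s_7, k_7) = 0x846123

0x846123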